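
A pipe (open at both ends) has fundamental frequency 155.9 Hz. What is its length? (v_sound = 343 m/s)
L = v/(2f₁) = 1.1 m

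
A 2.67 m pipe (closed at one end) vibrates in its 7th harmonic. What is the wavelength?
λₙ = 4L/n = 1.526 m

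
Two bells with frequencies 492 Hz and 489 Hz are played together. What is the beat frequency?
3 Hz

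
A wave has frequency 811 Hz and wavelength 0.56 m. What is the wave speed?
v = fλ = 454.2 m/s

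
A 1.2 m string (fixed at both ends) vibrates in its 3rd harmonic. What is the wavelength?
λₙ = 2L/n = 0.8 m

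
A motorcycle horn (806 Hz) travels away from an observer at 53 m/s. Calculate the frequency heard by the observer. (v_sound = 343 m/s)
f_obs = f·v/(v + v_s) = 698.1 Hz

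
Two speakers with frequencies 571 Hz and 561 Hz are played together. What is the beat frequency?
10 Hz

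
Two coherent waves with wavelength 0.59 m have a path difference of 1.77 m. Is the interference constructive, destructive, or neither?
constructive — path difference = 3λ, a whole number of wavelengths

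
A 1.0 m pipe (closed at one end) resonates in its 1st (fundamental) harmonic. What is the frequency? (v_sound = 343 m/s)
fₙ = nv/(4L) = 85.75 Hz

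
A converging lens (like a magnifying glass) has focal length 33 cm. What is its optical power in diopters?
P = 1/f = 3.03 D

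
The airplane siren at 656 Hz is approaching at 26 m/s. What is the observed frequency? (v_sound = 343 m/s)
f_obs = f·v/(v − v_s) = 709.8 Hz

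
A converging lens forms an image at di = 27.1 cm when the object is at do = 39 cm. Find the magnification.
M = −di/do = -0.6949 (inverted image)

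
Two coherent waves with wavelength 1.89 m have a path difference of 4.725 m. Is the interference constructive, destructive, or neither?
destructive — path difference = 2.5λ, an odd multiple of λ/2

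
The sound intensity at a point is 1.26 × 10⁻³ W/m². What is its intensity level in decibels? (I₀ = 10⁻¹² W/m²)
β = 10·log₁₀(I/I₀) = 91 dB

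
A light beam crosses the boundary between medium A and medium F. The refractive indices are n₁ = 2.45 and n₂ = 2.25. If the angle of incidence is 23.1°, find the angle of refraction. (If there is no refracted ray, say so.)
sin θ₂ = (n₁/n₂)·sin θ₁ = 0.4272 → θ₂ = 25.29°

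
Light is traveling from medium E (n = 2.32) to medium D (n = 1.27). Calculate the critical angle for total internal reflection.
θc = arcsin(n₂/n₁) = 33.19°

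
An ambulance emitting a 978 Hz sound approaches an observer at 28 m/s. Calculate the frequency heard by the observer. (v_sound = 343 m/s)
f_obs = f·v/(v − v_s) = 1065 Hz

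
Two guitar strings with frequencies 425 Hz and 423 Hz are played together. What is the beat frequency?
2 Hz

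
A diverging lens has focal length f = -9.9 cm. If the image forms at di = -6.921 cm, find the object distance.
1/do = 1/f − 1/di → do = 23 cm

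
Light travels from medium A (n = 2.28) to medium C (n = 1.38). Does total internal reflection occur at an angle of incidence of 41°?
θc = arcsin(n₂/n₁) = 37.25°; 41° > θc, so yes — total internal reflection.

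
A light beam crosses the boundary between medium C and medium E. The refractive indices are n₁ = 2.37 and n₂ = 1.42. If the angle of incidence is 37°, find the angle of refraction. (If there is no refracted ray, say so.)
sin θ₂ = (n₁/n₂)·sin θ₁ = 1.004 > 1, so there is no refracted ray — the light undergoes total internal reflection.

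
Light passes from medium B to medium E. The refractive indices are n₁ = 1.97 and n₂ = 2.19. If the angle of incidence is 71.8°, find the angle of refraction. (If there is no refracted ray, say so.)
sin θ₂ = (n₁/n₂)·sin θ₁ = 0.8545 → θ₂ = 58.71°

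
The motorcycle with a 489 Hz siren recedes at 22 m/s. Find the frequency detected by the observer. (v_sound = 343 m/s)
f_obs = f·v/(v + v_s) = 459.5 Hz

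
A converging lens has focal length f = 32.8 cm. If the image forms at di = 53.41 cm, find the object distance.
1/do = 1/f − 1/di → do = 85 cm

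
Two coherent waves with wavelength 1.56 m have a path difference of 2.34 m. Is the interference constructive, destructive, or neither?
destructive — path difference = 1.5λ, an odd multiple of λ/2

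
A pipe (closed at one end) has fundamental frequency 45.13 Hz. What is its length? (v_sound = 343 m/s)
L = v/(4f₁) = 1.9 m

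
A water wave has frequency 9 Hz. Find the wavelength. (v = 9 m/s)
λ = v/f = 1 m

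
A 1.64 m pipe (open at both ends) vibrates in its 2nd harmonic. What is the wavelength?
λₙ = 2L/n = 1.64 m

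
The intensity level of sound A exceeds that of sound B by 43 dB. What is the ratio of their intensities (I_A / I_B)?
I_A/I_B = 10^(Δβ/10) = 19950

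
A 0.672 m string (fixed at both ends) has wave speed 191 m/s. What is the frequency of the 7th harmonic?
fₙ = nv/(2L) = 994.8 Hz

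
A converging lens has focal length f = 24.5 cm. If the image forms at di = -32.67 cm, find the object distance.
1/do = 1/f − 1/di → do = 14 cm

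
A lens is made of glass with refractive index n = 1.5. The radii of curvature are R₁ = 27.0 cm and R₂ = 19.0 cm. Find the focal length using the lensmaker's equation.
1/f = (n − 1)(1/R₁ − 1/R₂) → f = -128.2 cm (diverging lens)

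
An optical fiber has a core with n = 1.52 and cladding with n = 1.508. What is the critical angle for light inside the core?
θc = arcsin(n_cladding/n_core) = 82.8°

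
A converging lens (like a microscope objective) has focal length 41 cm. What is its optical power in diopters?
P = 1/f = 2.439 D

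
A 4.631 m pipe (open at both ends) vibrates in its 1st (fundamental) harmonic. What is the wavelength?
λₙ = 2L/n = 9.262 m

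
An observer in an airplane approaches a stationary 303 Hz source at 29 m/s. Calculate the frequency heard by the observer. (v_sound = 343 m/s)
f_obs = f·(v + v_o)/v = 328.6 Hz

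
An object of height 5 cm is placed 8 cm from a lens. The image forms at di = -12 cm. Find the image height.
hi = (-di/do) × ho = 7.5 cm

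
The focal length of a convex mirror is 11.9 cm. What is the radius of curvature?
R = 2|f| = 23.8 cm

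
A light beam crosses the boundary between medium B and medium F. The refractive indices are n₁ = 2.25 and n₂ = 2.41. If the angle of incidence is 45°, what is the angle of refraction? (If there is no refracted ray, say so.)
sin θ₂ = (n₁/n₂)·sin θ₁ = 0.6602 → θ₂ = 41.31°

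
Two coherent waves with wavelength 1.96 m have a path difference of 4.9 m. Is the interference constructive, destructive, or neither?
destructive — path difference = 2.5λ, an odd multiple of λ/2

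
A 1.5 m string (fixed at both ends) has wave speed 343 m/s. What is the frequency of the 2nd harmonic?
fₙ = nv/(2L) = 228.7 Hz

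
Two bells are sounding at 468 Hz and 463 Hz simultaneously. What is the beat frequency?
5 Hz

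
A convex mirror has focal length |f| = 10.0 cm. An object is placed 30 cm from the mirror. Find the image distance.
f = −10.0 cm (convex); 1/di = 1/f − 1/do → di = -7.5 cm (virtual image, behind mirror)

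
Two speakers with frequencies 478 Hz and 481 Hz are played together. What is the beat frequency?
3 Hz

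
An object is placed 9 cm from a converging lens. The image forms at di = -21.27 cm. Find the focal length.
1/f = 1/do + 1/di → f = 15.6 cm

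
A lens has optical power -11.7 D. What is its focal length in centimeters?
f = 1/P = -8.547 cm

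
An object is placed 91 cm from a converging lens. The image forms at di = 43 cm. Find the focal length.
1/f = 1/do + 1/di → f = 29.2 cm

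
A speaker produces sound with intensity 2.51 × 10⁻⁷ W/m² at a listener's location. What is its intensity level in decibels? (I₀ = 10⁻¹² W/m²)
β = 10·log₁₀(I/I₀) = 54 dB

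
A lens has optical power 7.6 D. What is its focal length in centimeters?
f = 1/P = 13.16 cm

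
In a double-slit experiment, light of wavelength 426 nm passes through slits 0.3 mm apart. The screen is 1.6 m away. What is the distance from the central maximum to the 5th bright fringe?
y = mλL/d = 11.36 mm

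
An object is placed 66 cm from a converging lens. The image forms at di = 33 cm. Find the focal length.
1/f = 1/do + 1/di → f = 22 cm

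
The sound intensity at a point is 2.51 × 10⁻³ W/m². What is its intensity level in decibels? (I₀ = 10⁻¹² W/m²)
β = 10·log₁₀(I/I₀) = 94 dB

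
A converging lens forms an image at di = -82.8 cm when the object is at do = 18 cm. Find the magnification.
M = −di/do = 4.6 (upright image)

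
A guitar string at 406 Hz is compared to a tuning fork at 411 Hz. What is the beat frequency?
5 Hz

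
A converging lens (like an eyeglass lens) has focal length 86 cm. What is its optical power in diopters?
P = 1/f = 1.163 D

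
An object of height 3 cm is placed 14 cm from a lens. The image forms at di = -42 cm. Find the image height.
hi = (-di/do) × ho = 9 cm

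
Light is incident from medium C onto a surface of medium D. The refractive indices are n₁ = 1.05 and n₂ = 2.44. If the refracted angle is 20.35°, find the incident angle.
sin θ₁ = (n₂/n₁)·sin θ₂ → θ₁ = 53.91°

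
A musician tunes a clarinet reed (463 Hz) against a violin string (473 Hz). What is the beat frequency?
10 Hz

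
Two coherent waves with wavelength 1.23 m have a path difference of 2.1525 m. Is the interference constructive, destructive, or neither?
neither (partial) — path difference = 1.75λ, neither a whole number of wavelengths nor an odd multiple of λ/2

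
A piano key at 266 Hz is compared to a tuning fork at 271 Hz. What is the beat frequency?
5 Hz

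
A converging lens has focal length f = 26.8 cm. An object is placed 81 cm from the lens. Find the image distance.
1/di = 1/f − 1/do → di = 40.05 cm (real image)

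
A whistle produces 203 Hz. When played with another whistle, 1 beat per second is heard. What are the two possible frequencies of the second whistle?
f₂ = 203 ± 1 Hz → 204 Hz or 202 Hz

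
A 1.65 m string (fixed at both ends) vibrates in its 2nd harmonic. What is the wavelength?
λₙ = 2L/n = 1.65 m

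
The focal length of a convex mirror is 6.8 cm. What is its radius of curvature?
R = 2|f| = 13.6 cm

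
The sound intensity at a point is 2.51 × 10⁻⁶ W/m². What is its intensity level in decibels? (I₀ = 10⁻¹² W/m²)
β = 10·log₁₀(I/I₀) = 64 dB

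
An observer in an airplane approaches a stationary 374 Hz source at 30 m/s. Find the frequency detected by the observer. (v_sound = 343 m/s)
f_obs = f·(v + v_o)/v = 406.7 Hz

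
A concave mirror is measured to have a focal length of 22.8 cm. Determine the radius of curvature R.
R = 2|f| = 45.6 cm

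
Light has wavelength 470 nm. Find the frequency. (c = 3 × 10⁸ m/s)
f = c/λ = 6.383 × 10¹⁴ Hz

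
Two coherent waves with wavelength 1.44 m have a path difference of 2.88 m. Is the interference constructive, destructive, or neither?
constructive — path difference = 2λ, a whole number of wavelengths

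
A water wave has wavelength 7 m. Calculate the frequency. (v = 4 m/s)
f = v/λ = 0.5714 Hz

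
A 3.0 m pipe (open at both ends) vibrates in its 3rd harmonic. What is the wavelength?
λₙ = 2L/n = 2 m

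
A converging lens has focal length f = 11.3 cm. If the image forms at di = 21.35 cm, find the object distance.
1/do = 1/f − 1/di → do = 24.01 cm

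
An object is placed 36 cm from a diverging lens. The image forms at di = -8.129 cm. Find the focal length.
1/f = 1/do + 1/di → f = -10.5 cm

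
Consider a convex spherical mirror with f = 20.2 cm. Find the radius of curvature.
R = 2|f| = 40.4 cm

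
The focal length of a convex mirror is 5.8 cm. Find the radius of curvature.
R = 2|f| = 11.6 cm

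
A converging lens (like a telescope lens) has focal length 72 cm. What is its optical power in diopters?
P = 1/f = 1.389 D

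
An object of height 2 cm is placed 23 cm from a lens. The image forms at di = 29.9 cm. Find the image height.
hi = (-di/do) × ho = -2.6 cm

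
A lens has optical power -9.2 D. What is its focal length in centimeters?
f = 1/P = -10.87 cm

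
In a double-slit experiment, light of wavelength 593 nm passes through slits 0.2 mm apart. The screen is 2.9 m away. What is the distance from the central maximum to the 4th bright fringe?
y = mλL/d = 34.39 mm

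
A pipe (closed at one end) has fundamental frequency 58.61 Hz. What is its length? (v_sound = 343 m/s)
L = v/(4f₁) = 1.463 m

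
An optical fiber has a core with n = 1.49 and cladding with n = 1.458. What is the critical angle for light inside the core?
θc = arcsin(n_cladding/n_core) = 78.1°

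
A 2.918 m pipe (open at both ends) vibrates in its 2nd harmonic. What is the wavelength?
λₙ = 2L/n = 2.918 m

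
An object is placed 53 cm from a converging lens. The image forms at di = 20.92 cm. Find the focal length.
1/f = 1/do + 1/di → f = 15 cm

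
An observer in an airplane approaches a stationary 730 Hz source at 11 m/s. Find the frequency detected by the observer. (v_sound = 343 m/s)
f_obs = f·(v + v_o)/v = 753.4 Hz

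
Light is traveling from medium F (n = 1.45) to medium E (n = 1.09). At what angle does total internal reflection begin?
θc = arcsin(n₂/n₁) = 48.74°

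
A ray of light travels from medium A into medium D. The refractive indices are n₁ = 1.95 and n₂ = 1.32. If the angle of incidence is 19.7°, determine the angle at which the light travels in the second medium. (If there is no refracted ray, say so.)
sin θ₂ = (n₁/n₂)·sin θ₁ = 0.498 → θ₂ = 29.87°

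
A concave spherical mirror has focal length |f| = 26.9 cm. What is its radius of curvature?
R = 2|f| = 53.8 cm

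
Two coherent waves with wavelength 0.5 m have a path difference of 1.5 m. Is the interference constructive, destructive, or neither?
constructive — path difference = 3λ, a whole number of wavelengths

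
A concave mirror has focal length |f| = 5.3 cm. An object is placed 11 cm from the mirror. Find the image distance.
f = +5.3 cm (concave); 1/di = 1/f − 1/do → di = 10.23 cm (real image, in front of mirror)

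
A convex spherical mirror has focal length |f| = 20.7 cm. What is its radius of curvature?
R = 2|f| = 41.4 cm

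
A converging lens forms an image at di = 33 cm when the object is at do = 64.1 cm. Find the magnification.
M = −di/do = -0.5148 (inverted image)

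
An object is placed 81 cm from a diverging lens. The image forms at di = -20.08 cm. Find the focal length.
1/f = 1/do + 1/di → f = -26.7 cm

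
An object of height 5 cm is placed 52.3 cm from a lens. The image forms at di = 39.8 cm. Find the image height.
hi = (-di/do) × ho = -3.805 cm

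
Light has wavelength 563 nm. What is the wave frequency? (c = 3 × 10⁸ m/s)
f = c/λ = 5.329 × 10¹⁴ Hz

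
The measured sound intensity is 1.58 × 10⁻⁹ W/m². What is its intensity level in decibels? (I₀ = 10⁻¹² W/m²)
β = 10·log₁₀(I/I₀) = 31.99 dB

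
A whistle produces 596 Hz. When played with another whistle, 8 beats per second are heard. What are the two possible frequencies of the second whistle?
f₂ = 596 ± 8 Hz → 604 Hz or 588 Hz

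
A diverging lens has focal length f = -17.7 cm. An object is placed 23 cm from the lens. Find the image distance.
1/di = 1/f − 1/do → di = -10 cm (virtual image)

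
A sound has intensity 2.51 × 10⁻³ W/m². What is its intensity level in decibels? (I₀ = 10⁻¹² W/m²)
β = 10·log₁₀(I/I₀) = 94 dB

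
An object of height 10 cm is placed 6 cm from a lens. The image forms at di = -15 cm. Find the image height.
hi = (-di/do) × ho = 25 cm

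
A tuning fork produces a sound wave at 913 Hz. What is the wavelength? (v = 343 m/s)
λ = v/f = 0.3757 m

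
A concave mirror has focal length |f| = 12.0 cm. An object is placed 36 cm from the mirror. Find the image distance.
f = +12.0 cm (concave); 1/di = 1/f − 1/do → di = 18 cm (real image, in front of mirror)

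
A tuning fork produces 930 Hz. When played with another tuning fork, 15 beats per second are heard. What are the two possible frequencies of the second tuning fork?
f₂ = 930 ± 15 Hz → 945 Hz or 915 Hz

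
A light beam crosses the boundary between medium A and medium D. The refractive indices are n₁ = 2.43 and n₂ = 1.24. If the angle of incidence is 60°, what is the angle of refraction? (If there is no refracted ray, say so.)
sin θ₂ = (n₁/n₂)·sin θ₁ = 1.697 > 1, so there is no refracted ray — the light undergoes total internal reflection.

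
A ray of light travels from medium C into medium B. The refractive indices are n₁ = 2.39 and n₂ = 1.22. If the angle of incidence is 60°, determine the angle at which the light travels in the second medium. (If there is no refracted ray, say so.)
sin θ₂ = (n₁/n₂)·sin θ₁ = 1.697 > 1, so there is no refracted ray — the light undergoes total internal reflection.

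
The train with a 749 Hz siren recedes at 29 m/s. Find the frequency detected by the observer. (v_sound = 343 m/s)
f_obs = f·v/(v + v_s) = 690.6 Hz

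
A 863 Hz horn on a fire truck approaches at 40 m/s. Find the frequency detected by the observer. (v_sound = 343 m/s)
f_obs = f·v/(v − v_s) = 976.9 Hz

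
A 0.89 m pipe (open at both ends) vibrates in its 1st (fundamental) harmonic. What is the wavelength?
λₙ = 2L/n = 1.78 m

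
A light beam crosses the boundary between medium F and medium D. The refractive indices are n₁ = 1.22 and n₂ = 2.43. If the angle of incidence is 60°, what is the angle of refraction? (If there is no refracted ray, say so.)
sin θ₂ = (n₁/n₂)·sin θ₁ = 0.4348 → θ₂ = 25.77°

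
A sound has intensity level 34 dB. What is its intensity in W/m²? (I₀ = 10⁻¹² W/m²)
I = I₀·10^(β/10) = 2.51 × 10⁻⁹ W/m²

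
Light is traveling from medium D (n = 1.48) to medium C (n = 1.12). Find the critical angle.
θc = arcsin(n₂/n₁) = 49.18°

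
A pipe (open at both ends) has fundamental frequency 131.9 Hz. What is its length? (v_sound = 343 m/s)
L = v/(2f₁) = 1.3 m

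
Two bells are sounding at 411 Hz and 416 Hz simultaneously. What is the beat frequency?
5 Hz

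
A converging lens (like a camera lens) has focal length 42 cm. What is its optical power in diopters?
P = 1/f = 2.381 D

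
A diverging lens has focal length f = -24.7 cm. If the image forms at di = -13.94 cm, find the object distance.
1/do = 1/f − 1/di → do = 32 cm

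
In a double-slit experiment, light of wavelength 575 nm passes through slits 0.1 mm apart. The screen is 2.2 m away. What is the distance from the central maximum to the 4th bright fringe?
y = mλL/d = 50.6 mm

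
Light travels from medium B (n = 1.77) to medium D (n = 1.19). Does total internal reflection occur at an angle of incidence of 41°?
θc = arcsin(n₂/n₁) = 42.25°; 41° < θc, so no — the ray refracts.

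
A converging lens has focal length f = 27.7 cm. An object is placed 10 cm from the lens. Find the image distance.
1/di = 1/f − 1/do → di = -15.65 cm (virtual image)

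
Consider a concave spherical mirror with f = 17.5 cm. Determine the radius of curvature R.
R = 2|f| = 35 cm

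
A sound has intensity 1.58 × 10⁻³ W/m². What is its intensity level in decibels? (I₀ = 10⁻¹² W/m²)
β = 10·log₁₀(I/I₀) = 91.99 dB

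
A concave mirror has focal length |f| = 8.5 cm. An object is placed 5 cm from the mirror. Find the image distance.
f = +8.5 cm (concave); 1/di = 1/f − 1/do → di = -12.14 cm (virtual image, behind mirror)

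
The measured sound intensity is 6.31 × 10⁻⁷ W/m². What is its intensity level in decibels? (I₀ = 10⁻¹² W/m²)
β = 10·log₁₀(I/I₀) = 58 dB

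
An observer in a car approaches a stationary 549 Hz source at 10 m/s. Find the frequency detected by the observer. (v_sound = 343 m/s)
f_obs = f·(v + v_o)/v = 565 Hz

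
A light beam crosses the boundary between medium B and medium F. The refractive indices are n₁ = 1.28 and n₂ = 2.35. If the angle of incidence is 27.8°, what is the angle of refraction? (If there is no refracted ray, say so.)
sin θ₂ = (n₁/n₂)·sin θ₁ = 0.254 → θ₂ = 14.72°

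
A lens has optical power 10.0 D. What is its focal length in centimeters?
f = 1/P = 10 cm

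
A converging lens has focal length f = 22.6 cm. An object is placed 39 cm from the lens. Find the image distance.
1/di = 1/f − 1/do → di = 53.74 cm (real image)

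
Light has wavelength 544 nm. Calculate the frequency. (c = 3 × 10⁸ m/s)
f = c/λ = 5.515 × 10¹⁴ Hz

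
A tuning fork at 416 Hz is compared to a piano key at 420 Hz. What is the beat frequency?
4 Hz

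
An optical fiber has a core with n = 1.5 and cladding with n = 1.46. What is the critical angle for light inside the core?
θc = arcsin(n_cladding/n_core) = 76.74°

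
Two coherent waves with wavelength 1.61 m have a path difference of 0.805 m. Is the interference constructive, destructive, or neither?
destructive — path difference = 0.5λ, an odd multiple of λ/2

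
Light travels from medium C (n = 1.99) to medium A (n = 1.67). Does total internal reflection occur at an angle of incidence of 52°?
θc = arcsin(n₂/n₁) = 57.06°; 52° < θc, so no — the ray refracts.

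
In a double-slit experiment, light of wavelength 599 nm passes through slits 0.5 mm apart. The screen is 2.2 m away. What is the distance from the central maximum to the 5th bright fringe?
y = mλL/d = 13.18 mm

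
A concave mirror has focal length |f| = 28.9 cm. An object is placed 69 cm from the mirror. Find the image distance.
f = +28.9 cm (concave); 1/di = 1/f − 1/do → di = 49.73 cm (real image, in front of mirror)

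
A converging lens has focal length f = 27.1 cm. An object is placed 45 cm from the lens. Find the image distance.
1/di = 1/f − 1/do → di = 68.13 cm (real image)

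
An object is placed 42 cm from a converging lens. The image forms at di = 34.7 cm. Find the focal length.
1/f = 1/do + 1/di → f = 19 cm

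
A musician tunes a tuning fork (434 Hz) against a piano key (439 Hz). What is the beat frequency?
5 Hz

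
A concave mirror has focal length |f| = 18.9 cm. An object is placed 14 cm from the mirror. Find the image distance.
f = +18.9 cm (concave); 1/di = 1/f − 1/do → di = -54 cm (virtual image, behind mirror)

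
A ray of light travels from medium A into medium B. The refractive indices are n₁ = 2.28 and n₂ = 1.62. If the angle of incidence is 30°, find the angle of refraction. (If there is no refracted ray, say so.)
sin θ₂ = (n₁/n₂)·sin θ₁ = 0.7037 → θ₂ = 44.72°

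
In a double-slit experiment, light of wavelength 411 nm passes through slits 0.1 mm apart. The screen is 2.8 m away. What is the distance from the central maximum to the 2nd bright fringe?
y = mλL/d = 23.02 mm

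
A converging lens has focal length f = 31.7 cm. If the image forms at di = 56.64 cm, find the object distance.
1/do = 1/f − 1/di → do = 71.99 cm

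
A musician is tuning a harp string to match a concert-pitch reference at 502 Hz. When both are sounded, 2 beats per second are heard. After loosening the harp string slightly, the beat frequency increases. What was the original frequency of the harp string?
500 Hz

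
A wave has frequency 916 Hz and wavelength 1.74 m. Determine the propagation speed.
v = fλ = 1594 m/s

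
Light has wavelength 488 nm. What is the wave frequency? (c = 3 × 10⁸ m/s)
f = c/λ = 6.148 × 10¹⁴ Hz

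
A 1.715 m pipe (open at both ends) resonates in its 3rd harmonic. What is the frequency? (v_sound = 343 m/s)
fₙ = nv/(2L) = 300 Hz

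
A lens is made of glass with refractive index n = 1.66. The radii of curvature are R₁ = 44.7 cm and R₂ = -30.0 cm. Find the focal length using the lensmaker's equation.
1/f = (n − 1)(1/R₁ − 1/R₂) → f = 27.2 cm (converging lens)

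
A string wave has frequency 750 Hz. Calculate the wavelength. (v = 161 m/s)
λ = v/f = 0.2147 m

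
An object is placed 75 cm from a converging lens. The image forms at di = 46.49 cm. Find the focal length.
1/f = 1/do + 1/di → f = 28.7 cm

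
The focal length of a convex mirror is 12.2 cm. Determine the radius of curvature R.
R = 2|f| = 24.4 cm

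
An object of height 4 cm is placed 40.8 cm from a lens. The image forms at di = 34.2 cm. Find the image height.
hi = (-di/do) × ho = -3.353 cm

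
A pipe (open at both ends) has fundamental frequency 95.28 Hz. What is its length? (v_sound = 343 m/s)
L = v/(2f₁) = 1.8 m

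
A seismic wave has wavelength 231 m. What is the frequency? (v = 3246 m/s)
f = v/λ = 14.05 Hz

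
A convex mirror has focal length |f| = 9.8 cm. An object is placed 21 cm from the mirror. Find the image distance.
f = −9.8 cm (convex); 1/di = 1/f − 1/do → di = -6.682 cm (virtual image, behind mirror)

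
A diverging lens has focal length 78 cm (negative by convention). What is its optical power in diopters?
P = 1/f = -1.282 D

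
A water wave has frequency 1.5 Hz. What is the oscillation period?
T = 1/f = 0.6667 s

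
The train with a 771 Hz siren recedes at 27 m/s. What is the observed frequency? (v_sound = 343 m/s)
f_obs = f·v/(v + v_s) = 714.7 Hz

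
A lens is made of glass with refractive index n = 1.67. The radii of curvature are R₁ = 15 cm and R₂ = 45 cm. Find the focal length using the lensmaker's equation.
1/f = (n − 1)(1/R₁ − 1/R₂) → f = 33.58 cm (converging lens)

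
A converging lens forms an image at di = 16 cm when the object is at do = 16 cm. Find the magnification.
M = −di/do = -1 (inverted image)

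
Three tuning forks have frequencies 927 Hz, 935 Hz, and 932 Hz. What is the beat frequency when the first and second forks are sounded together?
8 Hz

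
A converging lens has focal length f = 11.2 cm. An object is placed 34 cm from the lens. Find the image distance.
1/di = 1/f − 1/do → di = 16.7 cm (real image)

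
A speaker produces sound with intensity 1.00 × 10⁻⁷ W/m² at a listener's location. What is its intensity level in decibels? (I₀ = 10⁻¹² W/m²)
β = 10·log₁₀(I/I₀) = 50 dB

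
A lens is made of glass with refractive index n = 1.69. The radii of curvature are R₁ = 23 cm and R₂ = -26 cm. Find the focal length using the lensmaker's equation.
1/f = (n − 1)(1/R₁ − 1/R₂) → f = 17.69 cm (converging lens)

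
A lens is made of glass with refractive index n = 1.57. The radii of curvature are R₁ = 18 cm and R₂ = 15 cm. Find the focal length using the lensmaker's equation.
1/f = (n − 1)(1/R₁ − 1/R₂) → f = -157.9 cm (diverging lens)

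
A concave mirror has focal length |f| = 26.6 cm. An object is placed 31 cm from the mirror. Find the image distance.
f = +26.6 cm (concave); 1/di = 1/f − 1/do → di = 187.4 cm (real image, in front of mirror)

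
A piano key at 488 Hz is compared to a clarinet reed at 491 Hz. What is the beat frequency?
3 Hz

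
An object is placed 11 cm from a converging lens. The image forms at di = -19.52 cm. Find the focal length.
1/f = 1/do + 1/di → f = 25.2 cm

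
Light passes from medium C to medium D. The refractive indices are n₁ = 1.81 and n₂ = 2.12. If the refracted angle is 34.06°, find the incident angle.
sin θ₁ = (n₂/n₁)·sin θ₂ → θ₁ = 40.99°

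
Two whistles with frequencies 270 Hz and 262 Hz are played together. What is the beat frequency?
8 Hz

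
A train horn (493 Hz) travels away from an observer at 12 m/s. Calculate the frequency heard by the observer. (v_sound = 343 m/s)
f_obs = f·v/(v + v_s) = 476.3 Hz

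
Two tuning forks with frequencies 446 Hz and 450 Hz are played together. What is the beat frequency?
4 Hz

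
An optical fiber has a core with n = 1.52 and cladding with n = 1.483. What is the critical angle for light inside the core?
θc = arcsin(n_cladding/n_core) = 77.33°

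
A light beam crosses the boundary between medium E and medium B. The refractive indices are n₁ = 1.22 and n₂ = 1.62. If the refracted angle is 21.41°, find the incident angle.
sin θ₁ = (n₂/n₁)·sin θ₂ → θ₁ = 28.99°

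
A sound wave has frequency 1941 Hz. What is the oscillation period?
T = 1/f = 5.152 × 10⁻⁴ s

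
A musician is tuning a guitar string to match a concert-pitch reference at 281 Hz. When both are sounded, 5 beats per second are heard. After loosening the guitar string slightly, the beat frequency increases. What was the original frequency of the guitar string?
276 Hz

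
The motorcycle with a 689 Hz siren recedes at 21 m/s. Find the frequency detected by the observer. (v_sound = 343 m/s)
f_obs = f·v/(v + v_s) = 649.2 Hz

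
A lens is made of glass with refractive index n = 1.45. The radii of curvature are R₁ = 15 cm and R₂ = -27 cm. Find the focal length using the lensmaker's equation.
1/f = (n − 1)(1/R₁ − 1/R₂) → f = 21.43 cm (converging lens)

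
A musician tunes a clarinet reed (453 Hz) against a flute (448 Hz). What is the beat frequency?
5 Hz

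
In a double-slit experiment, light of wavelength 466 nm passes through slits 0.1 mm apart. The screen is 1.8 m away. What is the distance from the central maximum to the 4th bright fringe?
y = mλL/d = 33.55 mm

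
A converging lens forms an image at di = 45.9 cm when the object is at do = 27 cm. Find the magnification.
M = −di/do = -1.7 (inverted image)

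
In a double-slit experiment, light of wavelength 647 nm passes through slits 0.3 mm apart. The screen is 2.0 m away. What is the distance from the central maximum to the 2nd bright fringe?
y = mλL/d = 8.627 mm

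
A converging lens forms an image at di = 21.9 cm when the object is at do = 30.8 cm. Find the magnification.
M = −di/do = -0.711 (inverted image)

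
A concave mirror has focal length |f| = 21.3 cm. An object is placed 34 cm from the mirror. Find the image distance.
f = +21.3 cm (concave); 1/di = 1/f − 1/do → di = 57.02 cm (real image, in front of mirror)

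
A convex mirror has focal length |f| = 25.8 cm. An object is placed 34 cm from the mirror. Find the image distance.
f = −25.8 cm (convex); 1/di = 1/f − 1/do → di = -14.67 cm (virtual image, behind mirror)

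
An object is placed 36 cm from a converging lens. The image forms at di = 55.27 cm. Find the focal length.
1/f = 1/do + 1/di → f = 21.8 cm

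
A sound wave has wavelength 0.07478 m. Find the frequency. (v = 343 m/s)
f = v/λ = 4587 Hz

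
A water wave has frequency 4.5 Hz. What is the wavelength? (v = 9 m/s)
λ = v/f = 2 m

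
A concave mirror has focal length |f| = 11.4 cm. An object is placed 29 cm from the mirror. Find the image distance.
f = +11.4 cm (concave); 1/di = 1/f − 1/do → di = 18.78 cm (real image, in front of mirror)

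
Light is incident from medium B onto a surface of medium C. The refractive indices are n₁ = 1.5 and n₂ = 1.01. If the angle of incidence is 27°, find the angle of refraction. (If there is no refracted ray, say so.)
sin θ₂ = (n₁/n₂)·sin θ₁ = 0.6742 → θ₂ = 42.4°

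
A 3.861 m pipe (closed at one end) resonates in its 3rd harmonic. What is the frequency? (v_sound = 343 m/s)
fₙ = nv/(4L) = 66.63 Hz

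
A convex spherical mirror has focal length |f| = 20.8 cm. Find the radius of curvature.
R = 2|f| = 41.6 cm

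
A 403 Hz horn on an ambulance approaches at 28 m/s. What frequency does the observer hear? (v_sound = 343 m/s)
f_obs = f·v/(v − v_s) = 438.8 Hz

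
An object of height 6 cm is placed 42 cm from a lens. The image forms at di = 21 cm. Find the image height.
hi = (-di/do) × ho = -3 cm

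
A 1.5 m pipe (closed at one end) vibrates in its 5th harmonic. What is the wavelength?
λₙ = 4L/n = 1.2 m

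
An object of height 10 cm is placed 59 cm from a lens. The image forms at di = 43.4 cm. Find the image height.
hi = (-di/do) × ho = -7.356 cm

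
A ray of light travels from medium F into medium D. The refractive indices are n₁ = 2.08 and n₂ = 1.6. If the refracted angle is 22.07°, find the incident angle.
sin θ₁ = (n₂/n₁)·sin θ₂ → θ₁ = 16.8°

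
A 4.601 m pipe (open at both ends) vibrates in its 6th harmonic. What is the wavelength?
λₙ = 2L/n = 1.534 m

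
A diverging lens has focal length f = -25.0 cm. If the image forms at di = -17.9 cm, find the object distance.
1/do = 1/f − 1/di → do = 63.03 cm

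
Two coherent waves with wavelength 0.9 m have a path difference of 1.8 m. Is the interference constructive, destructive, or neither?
constructive — path difference = 2λ, a whole number of wavelengths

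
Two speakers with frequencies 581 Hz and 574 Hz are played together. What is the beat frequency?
7 Hz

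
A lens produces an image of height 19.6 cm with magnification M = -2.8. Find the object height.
ho = |hi|/|M| = 7 cm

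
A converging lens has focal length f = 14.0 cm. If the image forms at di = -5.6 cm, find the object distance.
1/do = 1/f − 1/di → do = 4 cm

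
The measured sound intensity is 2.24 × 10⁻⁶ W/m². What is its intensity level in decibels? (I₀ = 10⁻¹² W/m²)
β = 10·log₁₀(I/I₀) = 63.5 dB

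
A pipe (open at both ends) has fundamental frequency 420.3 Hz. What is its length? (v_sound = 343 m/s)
L = v/(2f₁) = 0.408 m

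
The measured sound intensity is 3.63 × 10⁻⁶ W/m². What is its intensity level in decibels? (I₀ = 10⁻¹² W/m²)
β = 10·log₁₀(I/I₀) = 65.6 dB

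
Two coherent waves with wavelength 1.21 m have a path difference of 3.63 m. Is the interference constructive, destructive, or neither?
constructive — path difference = 3λ, a whole number of wavelengths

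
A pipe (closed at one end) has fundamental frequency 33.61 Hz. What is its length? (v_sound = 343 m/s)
L = v/(4f₁) = 2.551 m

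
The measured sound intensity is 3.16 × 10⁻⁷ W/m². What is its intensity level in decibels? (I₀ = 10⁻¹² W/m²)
β = 10·log₁₀(I/I₀) = 55 dB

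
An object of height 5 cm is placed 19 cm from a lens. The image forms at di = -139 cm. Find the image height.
hi = (-di/do) × ho = 36.58 cm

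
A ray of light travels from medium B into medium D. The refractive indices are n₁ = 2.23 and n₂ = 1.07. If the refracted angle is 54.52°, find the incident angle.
sin θ₁ = (n₂/n₁)·sin θ₂ → θ₁ = 23°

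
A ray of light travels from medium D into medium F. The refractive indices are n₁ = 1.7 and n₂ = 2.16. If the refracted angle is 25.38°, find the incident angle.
sin θ₁ = (n₂/n₁)·sin θ₂ → θ₁ = 33°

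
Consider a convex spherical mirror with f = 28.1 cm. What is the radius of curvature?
R = 2|f| = 56.2 cm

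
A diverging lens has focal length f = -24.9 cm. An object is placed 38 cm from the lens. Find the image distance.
1/di = 1/f − 1/do → di = -15.04 cm (virtual image)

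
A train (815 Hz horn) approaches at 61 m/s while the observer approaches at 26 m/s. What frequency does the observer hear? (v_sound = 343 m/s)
f_obs = f·(v + v_o)/(v − v_s) = 1066 Hz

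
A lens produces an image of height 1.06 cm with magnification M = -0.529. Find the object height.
ho = |hi|/|M| = 2.004 cm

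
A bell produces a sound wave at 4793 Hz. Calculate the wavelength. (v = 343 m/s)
λ = v/f = 0.07156 m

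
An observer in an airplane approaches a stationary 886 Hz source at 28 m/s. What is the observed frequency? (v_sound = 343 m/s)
f_obs = f·(v + v_o)/v = 958.3 Hz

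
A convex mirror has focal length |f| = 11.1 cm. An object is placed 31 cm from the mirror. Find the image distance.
f = −11.1 cm (convex); 1/di = 1/f − 1/do → di = -8.173 cm (virtual image, behind mirror)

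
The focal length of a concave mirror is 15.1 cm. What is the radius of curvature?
R = 2|f| = 30.2 cm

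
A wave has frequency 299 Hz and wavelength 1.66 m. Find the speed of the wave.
v = fλ = 496.3 m/s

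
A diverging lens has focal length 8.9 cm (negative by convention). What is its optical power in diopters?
P = 1/f = -11.24 D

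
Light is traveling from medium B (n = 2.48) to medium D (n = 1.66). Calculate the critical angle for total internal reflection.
θc = arcsin(n₂/n₁) = 42.02°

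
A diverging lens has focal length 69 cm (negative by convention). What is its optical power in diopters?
P = 1/f = -1.449 D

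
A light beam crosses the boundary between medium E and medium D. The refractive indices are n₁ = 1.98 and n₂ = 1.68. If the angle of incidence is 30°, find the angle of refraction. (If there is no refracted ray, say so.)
sin θ₂ = (n₁/n₂)·sin θ₁ = 0.5893 → θ₂ = 36.11°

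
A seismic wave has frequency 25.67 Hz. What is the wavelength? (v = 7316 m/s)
λ = v/f = 285 m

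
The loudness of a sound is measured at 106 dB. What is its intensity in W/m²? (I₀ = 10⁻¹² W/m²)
I = I₀·10^(β/10) = 3.98 × 10⁻² W/m²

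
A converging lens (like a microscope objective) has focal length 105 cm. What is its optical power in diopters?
P = 1/f = 0.9524 D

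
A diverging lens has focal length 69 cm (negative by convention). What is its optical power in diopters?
P = 1/f = -1.449 D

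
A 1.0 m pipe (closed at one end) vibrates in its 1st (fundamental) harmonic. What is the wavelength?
λₙ = 4L/n = 4 m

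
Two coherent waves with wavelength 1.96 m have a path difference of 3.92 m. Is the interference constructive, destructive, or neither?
constructive — path difference = 2λ, a whole number of wavelengths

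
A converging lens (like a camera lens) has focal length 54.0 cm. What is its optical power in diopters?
P = 1/f = 1.852 D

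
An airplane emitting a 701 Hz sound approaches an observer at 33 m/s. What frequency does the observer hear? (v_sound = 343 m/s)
f_obs = f·v/(v − v_s) = 775.6 Hz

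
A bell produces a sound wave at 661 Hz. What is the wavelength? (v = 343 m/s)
λ = v/f = 0.5189 m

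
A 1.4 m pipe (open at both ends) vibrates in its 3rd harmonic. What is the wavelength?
λₙ = 2L/n = 0.9333 m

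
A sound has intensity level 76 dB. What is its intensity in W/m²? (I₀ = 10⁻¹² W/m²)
I = I₀·10^(β/10) = 3.98 × 10⁻⁵ W/m²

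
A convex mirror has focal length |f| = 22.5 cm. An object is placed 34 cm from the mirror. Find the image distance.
f = −22.5 cm (convex); 1/di = 1/f − 1/do → di = -13.54 cm (virtual image, behind mirror)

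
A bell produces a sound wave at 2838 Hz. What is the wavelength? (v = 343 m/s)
λ = v/f = 0.1209 m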